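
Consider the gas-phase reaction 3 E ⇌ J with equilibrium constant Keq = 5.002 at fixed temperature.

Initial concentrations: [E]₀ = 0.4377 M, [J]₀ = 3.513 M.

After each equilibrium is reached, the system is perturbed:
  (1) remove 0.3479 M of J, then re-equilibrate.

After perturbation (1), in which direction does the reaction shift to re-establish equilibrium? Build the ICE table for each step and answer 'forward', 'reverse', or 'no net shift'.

Direction: forward

Q₀ = 41.89 vs Keq = 5.002 ⇒ Q>K, reverse
Step 1:
                   E          J
  init        0.4377      3.513
  Δ           0.4387    -0.1462
  eq          0.8764      3.367
  solve Keq expr → x = -0.1462; check Q = 5.002
Then remove 0.3479 M of J.
Step 2:
                   E          J
  init        0.8764      3.019
  Δ         -0.03035    0.01012
  eq           0.846      3.029
  solve Keq expr → x = 0.01012; check Q = 5.002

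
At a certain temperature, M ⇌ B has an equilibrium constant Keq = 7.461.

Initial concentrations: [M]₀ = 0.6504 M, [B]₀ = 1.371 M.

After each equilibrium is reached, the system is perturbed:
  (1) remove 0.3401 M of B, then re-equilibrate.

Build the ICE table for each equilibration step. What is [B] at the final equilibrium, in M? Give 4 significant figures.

Q₀ = 2.108 vs Keq = 7.461 ⇒ Q<K, forward
Step 1:
                  M         B
  init       0.6504     1.371
  Δ         -0.4115    0.4115
  eq         0.2389     1.782
  solve Keq expr → x = 0.4115; check Q = 7.461
Then remove 0.3401 M of B.
Step 2:
                  M         B
  init       0.2389     1.442
  Δ         -0.0402    0.0402
  eq         0.1987     1.483
  solve Keq expr → x = 0.0402; check Q = 7.461

[B]_eq = 1.483 M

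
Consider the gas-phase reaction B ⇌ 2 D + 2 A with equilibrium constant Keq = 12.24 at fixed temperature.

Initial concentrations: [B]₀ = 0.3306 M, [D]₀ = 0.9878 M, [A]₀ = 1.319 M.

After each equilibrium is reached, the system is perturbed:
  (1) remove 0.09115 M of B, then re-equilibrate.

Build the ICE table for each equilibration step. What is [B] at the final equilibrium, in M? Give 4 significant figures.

[B]_eq = 0.1918 M

Q₀ = 5.135 vs Keq = 12.24 ⇒ Q<K, forward
Step 1:
                    B           D           A
  I            0.3306      0.9878       1.319
  C          -0.08612      0.1722      0.1722
  E            0.2445        1.16       1.491
  solve Keq expr → x = 0.08612; check Q = 12.24
Then remove 0.09115 M of B.
Step 2:
                    B           D           A
  I            0.1533        1.16       1.491
  C           0.03843    -0.07685    -0.07685
  E            0.1918       1.083       1.414
  solve Keq expr → x = -0.03843; check Q = 12.24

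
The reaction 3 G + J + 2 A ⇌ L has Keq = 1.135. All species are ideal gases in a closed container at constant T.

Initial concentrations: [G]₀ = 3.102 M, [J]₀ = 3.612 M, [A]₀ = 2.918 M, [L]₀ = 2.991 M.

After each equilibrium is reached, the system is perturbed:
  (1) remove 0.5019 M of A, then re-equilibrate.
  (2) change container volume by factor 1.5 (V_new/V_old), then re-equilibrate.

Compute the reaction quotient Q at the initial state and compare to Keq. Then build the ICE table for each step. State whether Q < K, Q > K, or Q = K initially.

Q₀ = 0.003258; Q < K (proceeds forward)

Q₀ = 0.003258 vs Keq = 1.135 ⇒ Q<K, forward
Step 1:
                  G         J         A         L
  init        3.102     3.612     2.918     2.991
  Δ          -2.266   -0.7554    -1.511    0.7554
  eq         0.8357     2.857     1.407     3.746
  solve Keq expr → x = 0.7554; check Q = 1.135
Then remove 0.5019 M of A.
Step 2:
                  G         J         A         L
  init       0.8357     2.857    0.9052     3.746
  Δ          0.1825   0.06083    0.1217  -0.06083
  eq          1.018     2.917     1.027     3.686
  solve Keq expr → x = -0.06083; check Q = 1.135
Then change container volume by factor 1.5 (V_new/V_old).
Step 3:
                  G         J         A         L
  init       0.6788     1.945    0.6846     2.457
  Δ          0.3686    0.1229    0.2457   -0.1229
  eq          1.047     2.068    0.9303     2.334
  solve Keq expr → x = -0.1229; check Q = 1.135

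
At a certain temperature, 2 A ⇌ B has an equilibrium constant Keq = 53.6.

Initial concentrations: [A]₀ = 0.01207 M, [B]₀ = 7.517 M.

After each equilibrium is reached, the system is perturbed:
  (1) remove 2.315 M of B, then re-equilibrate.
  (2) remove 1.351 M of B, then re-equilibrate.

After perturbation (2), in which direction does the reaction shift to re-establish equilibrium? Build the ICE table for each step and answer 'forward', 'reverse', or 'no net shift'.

Q₀ = 5.1598e+04 vs Keq = 53.6 ⇒ Q>K, reverse
Step 1:
                   A          B
  init       0.01207      7.517
  Δ           0.3579     -0.179
  eq            0.37      7.338
  solve Keq expr → x = -0.179; check Q = 53.6
Then remove 2.315 M of B.
Step 2:
                   A          B
  init          0.37      5.023
  Δ         -0.06292    0.03146
  eq          0.3071      5.054
  solve Keq expr → x = 0.03146; check Q = 53.6
Then remove 1.351 M of B.
Step 3:
                   A          B
  init        0.3071      3.703
  Δ         -0.04345    0.02173
  eq          0.2636      3.725
  solve Keq expr → x = 0.02173; check Q = 53.6

Direction: forward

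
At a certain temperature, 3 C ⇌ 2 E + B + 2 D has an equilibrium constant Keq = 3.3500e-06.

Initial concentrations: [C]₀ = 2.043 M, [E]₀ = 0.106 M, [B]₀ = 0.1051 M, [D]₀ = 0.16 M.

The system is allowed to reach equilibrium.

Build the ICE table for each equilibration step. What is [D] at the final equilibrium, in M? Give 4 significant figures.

[D]_eq = 0.1585 M

Q₀ = 3.5453e-06 vs Keq = 3.3500e-06 ⇒ Q>K, reverse
Step 1:
                  C         E         B         D
  I           2.043     0.106    0.1051      0.16
  C        0.002205  -0.00147 -7.3513e-04  -0.00147
  E           2.045    0.1045    0.1044    0.1585
  solve Keq expr → x = -7.3513e-04; check Q = 3.3500e-06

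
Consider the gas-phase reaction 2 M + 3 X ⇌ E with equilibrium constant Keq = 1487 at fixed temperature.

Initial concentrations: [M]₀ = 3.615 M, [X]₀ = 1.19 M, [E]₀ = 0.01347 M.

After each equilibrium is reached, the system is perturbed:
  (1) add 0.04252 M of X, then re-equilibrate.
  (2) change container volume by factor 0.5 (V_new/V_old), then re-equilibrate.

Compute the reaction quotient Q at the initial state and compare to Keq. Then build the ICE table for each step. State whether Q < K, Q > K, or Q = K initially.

Q₀ = 6.1166e-04 vs Keq = 1487 ⇒ Q<K, forward
Step 1:
                  M         X         E
  Initial     3.615      1.19   0.01347
  Change    -0.7719    -1.158     0.386
  Equil       2.843   0.03215    0.3994
  solve Keq expr → x = 0.386; check Q = 1487
Then add 0.04252 M of X.
Step 2:
                  M         X         E
  Initial     2.843   0.07467    0.3994
  Change   -0.02796  -0.04193   0.01398
  Equil       2.815   0.03274    0.4134
  solve Keq expr → x = 0.01398; check Q = 1487
Then change container volume by factor 0.5 (V_new/V_old).
Step 3:
                  M         X         E
  Initial      5.63   0.06547    0.8268
  Change   -0.02618  -0.03927   0.01309
  Equil       5.604    0.0262    0.8399
  solve Keq expr → x = 0.01309; check Q = 1487

Q₀ = 6.1166e-04; Q < K (proceeds forward)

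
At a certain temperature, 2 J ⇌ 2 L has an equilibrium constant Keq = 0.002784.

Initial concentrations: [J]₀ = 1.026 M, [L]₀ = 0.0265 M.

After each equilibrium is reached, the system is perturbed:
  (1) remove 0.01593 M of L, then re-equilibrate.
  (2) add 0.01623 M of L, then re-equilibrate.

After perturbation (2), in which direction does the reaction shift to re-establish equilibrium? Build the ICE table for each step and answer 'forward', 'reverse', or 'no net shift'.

Q₀ = 6.6711e-04 vs Keq = 0.002784 ⇒ Q<K, forward
Step 1:
                    J           L
  I             1.026      0.0265
  C          -0.02625     0.02625
  E            0.9997     0.05275
  solve Keq expr → x = 0.01313; check Q = 0.002784
Then remove 0.01593 M of L.
Step 2:
                    J           L
  I            0.9997     0.03682
  C          -0.01513     0.01513
  E            0.9846     0.05195
  solve Keq expr → x = 0.007566; check Q = 0.002784
Then add 0.01623 M of L.
Step 3:
                    J           L
  I            0.9846     0.06818
  C           0.01542    -0.01542
  E                 1     0.05277
  solve Keq expr → x = -0.007708; check Q = 0.002784

Direction: reverse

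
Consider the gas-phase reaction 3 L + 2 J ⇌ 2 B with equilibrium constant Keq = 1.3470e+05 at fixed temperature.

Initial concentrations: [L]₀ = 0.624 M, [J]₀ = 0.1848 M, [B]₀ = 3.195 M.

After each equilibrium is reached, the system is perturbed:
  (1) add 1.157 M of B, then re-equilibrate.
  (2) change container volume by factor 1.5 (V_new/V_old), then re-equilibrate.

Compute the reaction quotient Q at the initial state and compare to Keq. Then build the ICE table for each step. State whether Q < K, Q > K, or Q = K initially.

Q₀ = 1230; Q < K (proceeds forward)

Q₀ = 1230 vs Keq = 1.3470e+05 ⇒ Q<K, forward
Step 1:
                   L          J          B
  I            0.624     0.1848      3.195
  C          -0.2233    -0.1489     0.1489
  E           0.4007    0.03592      3.344
  solve Keq expr → x = 0.07444; check Q = 1.3470e+05
Then add 1.157 M of B.
Step 2:
                   L          J          B
  I           0.4007    0.03592      4.501
  C          0.01468   0.009789  -0.009789
  E           0.4154    0.04571      4.491
  solve Keq expr → x = -0.004894; check Q = 1.3470e+05
Then change container volume by factor 1.5 (V_new/V_old).
Step 3:
                   L          J          B
  I           0.2769    0.03047      2.994
  C          0.02692    0.01795   -0.01795
  E           0.3038    0.04842      2.976
  solve Keq expr → x = -0.008973; check Q = 1.3470e+05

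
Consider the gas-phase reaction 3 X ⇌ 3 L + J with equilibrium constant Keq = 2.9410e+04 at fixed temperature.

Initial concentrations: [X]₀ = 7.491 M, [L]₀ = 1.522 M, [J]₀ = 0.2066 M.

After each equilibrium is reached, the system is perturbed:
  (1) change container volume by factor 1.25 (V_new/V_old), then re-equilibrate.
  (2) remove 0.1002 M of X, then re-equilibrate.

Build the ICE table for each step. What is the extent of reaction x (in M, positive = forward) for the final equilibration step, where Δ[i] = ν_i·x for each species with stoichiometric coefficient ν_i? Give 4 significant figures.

Q₀ = 0.001733 vs Keq = 2.9410e+04 ⇒ Q<K, forward
Step 1:
                  X         L         J
  I           7.491     1.522    0.2066
  C          -7.108     7.108     2.369
  E          0.3832      8.63     2.576
  solve Keq expr → x = 2.369; check Q = 2.9410e+04
Then change container volume by factor 1.25 (V_new/V_old).
Step 2:
                  X         L         J
  I          0.3066     6.904     2.061
  C         -0.0208    0.0208  0.006933
  E          0.2858     6.925     2.068
  solve Keq expr → x = 0.006933; check Q = 2.9410e+04
Then remove 0.1002 M of X.
Step 3:
                  X         L         J
  I          0.1856     6.925     2.068
  C         0.09484  -0.09484  -0.03161
  E          0.2804      6.83     2.036
  solve Keq expr → x = -0.03161; check Q = 2.9410e+04

x = -0.03161 M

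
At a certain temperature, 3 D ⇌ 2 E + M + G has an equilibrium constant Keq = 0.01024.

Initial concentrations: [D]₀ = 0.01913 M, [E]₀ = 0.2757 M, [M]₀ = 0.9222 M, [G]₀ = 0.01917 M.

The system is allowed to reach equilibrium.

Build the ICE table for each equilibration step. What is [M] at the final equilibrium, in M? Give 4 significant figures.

[M]_eq = 0.9031 M

Q₀ = 191.9 vs Keq = 0.01024 ⇒ Q>K, reverse
Step 1:
                  D         E         M         G
  init      0.01913    0.2757    0.9222   0.01917
  Δ         0.05724  -0.03816  -0.01908  -0.01908
  eq        0.07637    0.2375    0.9031 8.9511e-05
  solve Keq expr → x = -0.01908; check Q = 0.01024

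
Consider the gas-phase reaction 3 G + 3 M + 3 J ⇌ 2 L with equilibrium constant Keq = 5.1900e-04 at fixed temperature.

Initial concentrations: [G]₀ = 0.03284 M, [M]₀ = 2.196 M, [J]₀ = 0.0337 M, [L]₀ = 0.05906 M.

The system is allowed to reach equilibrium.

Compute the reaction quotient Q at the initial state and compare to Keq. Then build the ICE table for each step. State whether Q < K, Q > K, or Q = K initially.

Q₀ = 2.4299e+05 vs Keq = 5.1900e-04 ⇒ Q>K, reverse
Step 1:
                  G         M         J         L
  init      0.03284     2.196    0.0337   0.05906
  Δ         0.08838   0.08838   0.08838  -0.05892
  eq         0.1212     2.284    0.1221 1.4159e-04
  solve Keq expr → x = -0.02946; check Q = 5.1900e-04

Q₀ = 2.4299e+05; Q > K (proceeds reverse)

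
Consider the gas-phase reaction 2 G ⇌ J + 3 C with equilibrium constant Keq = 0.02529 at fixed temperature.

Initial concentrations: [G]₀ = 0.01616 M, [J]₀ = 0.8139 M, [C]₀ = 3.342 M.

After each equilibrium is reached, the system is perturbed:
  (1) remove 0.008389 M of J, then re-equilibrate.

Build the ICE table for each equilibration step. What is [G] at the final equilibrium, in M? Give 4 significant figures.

Q₀ = 1.1633e+05 vs Keq = 0.02529 ⇒ Q>K, reverse
Step 1:
                  G         J         C
  I         0.01616    0.8139     3.342
  C           1.525   -0.7626    -2.288
  E           1.541   0.05129     1.054
  solve Keq expr → x = -0.7626; check Q = 0.02529
Then remove 0.008389 M of J.
Step 2:
                  G         J         C
  I           1.541    0.0429     1.054
  C        -0.01081  0.005407   0.01622
  E           1.531   0.04831      1.07
  solve Keq expr → x = 0.005407; check Q = 0.02529

[G]_eq = 1.531 M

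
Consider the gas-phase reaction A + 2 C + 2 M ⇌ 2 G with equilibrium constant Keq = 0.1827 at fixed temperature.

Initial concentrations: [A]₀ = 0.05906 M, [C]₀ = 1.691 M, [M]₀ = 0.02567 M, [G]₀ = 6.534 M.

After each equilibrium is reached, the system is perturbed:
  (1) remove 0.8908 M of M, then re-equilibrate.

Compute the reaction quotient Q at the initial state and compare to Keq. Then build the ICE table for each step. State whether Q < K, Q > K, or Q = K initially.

Q₀ = 3.8364e+05; Q > K (proceeds reverse)

Q₀ = 3.8364e+05 vs Keq = 0.1827 ⇒ Q>K, reverse
Step 1:
                  A         C         M         G
  I         0.05906     1.691   0.02567     6.534
  C           1.137     2.274     2.274    -2.274
  E           1.196     3.965     2.299      4.26
  solve Keq expr → x = -1.137; check Q = 0.1827
Then remove 0.8908 M of M.
Step 2:
                  A         C         M         G
  I           1.196     3.965     1.408      4.26
  C           0.187    0.3739    0.3739   -0.3739
  E           1.383     4.338     1.782     3.887
  solve Keq expr → x = -0.187; check Q = 0.1827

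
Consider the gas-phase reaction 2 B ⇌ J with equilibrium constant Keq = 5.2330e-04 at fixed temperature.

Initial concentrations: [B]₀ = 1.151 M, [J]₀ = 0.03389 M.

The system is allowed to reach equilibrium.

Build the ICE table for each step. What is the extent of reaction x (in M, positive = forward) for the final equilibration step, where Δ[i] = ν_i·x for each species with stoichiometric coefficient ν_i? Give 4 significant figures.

x = -0.03311 M

Q₀ = 0.02558 vs Keq = 5.2330e-04 ⇒ Q>K, reverse
Step 1:
                   B          J
  Initial      1.151    0.03389
  Change     0.06623   -0.03311
  Equil        1.217 7.7535e-04
  solve Keq expr → x = -0.03311; check Q = 5.2330e-04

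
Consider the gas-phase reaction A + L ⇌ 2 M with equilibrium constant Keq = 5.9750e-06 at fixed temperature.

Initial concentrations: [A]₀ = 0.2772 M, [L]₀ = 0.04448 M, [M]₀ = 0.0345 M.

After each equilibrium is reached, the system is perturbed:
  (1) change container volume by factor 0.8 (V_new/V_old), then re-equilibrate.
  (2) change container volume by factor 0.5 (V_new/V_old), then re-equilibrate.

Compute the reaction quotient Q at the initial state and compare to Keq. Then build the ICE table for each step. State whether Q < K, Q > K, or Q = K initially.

Q₀ = 0.09653 vs Keq = 5.9750e-06 ⇒ Q>K, reverse
Step 1:
                  A         L         M
  Initial    0.2772   0.04448    0.0345
  Change    0.01709   0.01709  -0.03417
  Equil      0.2943   0.06157 3.2902e-04
  solve Keq expr → x = -0.01709; check Q = 5.9750e-06
Then change container volume by factor 0.8 (V_new/V_old).
Step 2:
                  A         L         M
  Initial    0.3679   0.07696 4.1127e-04
  Change          0         0         0
  Equil      0.3679   0.07696 4.1127e-04
  solve Keq expr → x = 0; check Q = 5.9750e-06
Then change container volume by factor 0.5 (V_new/V_old).
Step 3:
                  A         L         M
  Initial    0.7357    0.1539 8.2255e-04
  Change          0         0         0
  Equil      0.7357    0.1539 8.2255e-04
  solve Keq expr → x = 0; check Q = 5.9750e-06

Q₀ = 0.09653; Q > K (proceeds reverse)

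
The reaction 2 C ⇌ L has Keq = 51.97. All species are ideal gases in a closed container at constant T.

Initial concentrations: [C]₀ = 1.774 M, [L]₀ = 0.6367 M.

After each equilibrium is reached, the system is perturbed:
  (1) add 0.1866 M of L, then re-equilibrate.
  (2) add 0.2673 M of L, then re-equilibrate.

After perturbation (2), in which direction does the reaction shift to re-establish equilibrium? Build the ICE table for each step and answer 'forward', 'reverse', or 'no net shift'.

Direction: reverse

Q₀ = 0.2023 vs Keq = 51.97 ⇒ Q<K, forward
Step 1:
                  C         L
  I           1.774    0.6367
  C          -1.608    0.8038
  E          0.1665      1.44
  solve Keq expr → x = 0.8038; check Q = 51.97
Then add 0.1866 M of L.
Step 2:
                  C         L
  I          0.1665     1.627
  C         0.01018 -0.005089
  E          0.1767     1.622
  solve Keq expr → x = -0.005089; check Q = 51.97
Then add 0.2673 M of L.
Step 3:
                  C         L
  I          0.1767     1.889
  C         0.01366 -0.006829
  E          0.1903     1.882
  solve Keq expr → x = -0.006829; check Q = 51.97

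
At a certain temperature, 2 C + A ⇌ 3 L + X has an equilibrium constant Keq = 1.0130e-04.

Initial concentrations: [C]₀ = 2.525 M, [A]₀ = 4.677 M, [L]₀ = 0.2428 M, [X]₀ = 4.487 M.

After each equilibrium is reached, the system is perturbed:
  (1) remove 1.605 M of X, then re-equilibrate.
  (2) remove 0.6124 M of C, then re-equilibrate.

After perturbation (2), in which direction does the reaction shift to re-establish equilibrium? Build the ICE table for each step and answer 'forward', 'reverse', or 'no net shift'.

Direction: reverse

Q₀ = 0.002154 vs Keq = 1.0130e-04 ⇒ Q>K, reverse
Step 1:
                    C           A           L           X
  I             2.525       4.677      0.2428       4.487
  C            0.1014     0.05072     -0.1522    -0.05072
  E             2.626       4.728     0.09064       4.436
  solve Keq expr → x = -0.05072; check Q = 1.0130e-04
Then remove 1.605 M of X.
Step 2:
                    C           A           L           X
  I             2.626       4.728     0.09064       2.831
  C         -0.009525   -0.004763     0.01429    0.004763
  E             2.617       4.723      0.1049       2.836
  solve Keq expr → x = 0.004763; check Q = 1.0130e-04
Then remove 0.6124 M of C.
Step 3:
                    C           A           L           X
  I             2.005       4.723      0.1049       2.836
  C           0.01111    0.005556    -0.01667   -0.005556
  E             2.016       4.729     0.08826        2.83
  solve Keq expr → x = -0.005556; check Q = 1.0130e-04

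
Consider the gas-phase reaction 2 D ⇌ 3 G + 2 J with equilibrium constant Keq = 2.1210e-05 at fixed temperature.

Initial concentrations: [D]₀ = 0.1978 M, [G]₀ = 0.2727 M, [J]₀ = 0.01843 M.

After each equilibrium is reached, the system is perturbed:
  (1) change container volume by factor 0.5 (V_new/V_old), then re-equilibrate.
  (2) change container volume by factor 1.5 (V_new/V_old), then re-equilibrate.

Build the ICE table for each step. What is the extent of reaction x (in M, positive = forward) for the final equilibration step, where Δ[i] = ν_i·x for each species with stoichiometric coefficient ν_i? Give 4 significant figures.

Q₀ = 1.7606e-04 vs Keq = 2.1210e-05 ⇒ Q>K, reverse
Step 1:
                  D         G         J
  Initial    0.1978    0.2727   0.01843
  Change    0.01101  -0.01652  -0.01101
  Equil      0.2088    0.2562  0.007417
  solve Keq expr → x = -0.005507; check Q = 2.1210e-05
Then change container volume by factor 0.5 (V_new/V_old).
Step 2:
                  D         G         J
  Initial    0.4176    0.5124   0.01483
  Change   0.009248  -0.01387 -0.009248
  Equil      0.4269    0.4985  0.005586
  solve Keq expr → x = -0.004624; check Q = 2.1210e-05
Then change container volume by factor 1.5 (V_new/V_old).
Step 3:
                  D         G         J
  Initial    0.2846    0.3323  0.003724
  Change  -0.002916  0.004374  0.002916
  Equil      0.2817    0.3367   0.00664
  solve Keq expr → x = 0.001458; check Q = 2.1210e-05

x = 0.001458 M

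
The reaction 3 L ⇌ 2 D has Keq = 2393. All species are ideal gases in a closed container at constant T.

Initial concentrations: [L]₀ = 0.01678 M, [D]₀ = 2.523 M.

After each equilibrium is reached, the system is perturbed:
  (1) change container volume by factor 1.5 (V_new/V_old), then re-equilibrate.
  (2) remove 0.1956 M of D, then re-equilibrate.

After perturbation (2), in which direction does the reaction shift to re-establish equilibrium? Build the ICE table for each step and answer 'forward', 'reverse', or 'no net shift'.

Q₀ = 1.3473e+06 vs Keq = 2393 ⇒ Q>K, reverse
Step 1:
                  L         D
  Initial   0.01678     2.523
  Change     0.1189  -0.07924
  Equil      0.1356     2.444
  solve Keq expr → x = -0.03962; check Q = 2393
Then change container volume by factor 1.5 (V_new/V_old).
Step 2:
                  L         D
  Initial   0.09043     1.629
  Change    0.01273 -0.008484
  Equil      0.1032     1.621
  solve Keq expr → x = -0.004242; check Q = 2393
Then remove 0.1956 M of D.
Step 3:
                  L         D
  Initial    0.1032     1.425
  Change  -0.008233  0.005489
  Equil     0.09492     1.431
  solve Keq expr → x = 0.002744; check Q = 2393

Direction: forward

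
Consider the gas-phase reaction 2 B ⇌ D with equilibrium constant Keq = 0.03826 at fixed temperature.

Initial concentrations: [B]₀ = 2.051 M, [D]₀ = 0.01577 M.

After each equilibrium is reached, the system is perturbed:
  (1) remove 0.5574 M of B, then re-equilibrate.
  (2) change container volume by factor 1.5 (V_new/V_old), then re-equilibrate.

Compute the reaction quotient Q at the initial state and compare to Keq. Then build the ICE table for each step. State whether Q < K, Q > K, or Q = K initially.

Q₀ = 0.003749; Q < K (proceeds forward)

Q₀ = 0.003749 vs Keq = 0.03826 ⇒ Q<K, forward
Step 1:
                    B           D
  Initial       2.051     0.01577
  Change      -0.2239       0.112
  Equil         1.827      0.1277
  solve Keq expr → x = 0.112; check Q = 0.03826
Then remove 0.5574 M of B.
Step 2:
                    B           D
  Initial        1.27      0.1277
  Change       0.1098    -0.05491
  Equil          1.38     0.07281
  solve Keq expr → x = -0.05491; check Q = 0.03826
Then change container volume by factor 1.5 (V_new/V_old).
Step 3:
                    B           D
  Initial      0.9197     0.04854
  Change      0.02831    -0.01416
  Equil         0.948     0.03438
  solve Keq expr → x = -0.01416; check Q = 0.03826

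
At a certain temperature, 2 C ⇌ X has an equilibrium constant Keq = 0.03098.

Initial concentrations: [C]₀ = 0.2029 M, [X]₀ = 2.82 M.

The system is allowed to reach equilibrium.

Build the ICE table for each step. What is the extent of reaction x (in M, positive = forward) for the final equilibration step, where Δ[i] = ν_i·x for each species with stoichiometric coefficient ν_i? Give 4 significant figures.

x = -2.177 M

Q₀ = 68.5 vs Keq = 0.03098 ⇒ Q>K, reverse
Step 1:
                  C         X
  I          0.2029      2.82
  C           4.354    -2.177
  E           4.557    0.6432
  solve Keq expr → x = -2.177; check Q = 0.03098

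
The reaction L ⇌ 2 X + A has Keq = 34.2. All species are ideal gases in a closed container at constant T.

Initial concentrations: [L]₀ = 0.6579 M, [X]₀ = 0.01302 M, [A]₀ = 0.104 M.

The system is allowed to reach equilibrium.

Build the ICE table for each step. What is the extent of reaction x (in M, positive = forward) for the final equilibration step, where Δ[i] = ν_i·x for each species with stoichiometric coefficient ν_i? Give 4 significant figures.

Q₀ = 2.6798e-05 vs Keq = 34.2 ⇒ Q<K, forward
Step 1:
                   L          X          A
  Initial     0.6579    0.01302      0.104
  Change      -0.624      1.248      0.624
  Equil      0.03386      1.261      0.728
  solve Keq expr → x = 0.624; check Q = 34.2

x = 0.624 M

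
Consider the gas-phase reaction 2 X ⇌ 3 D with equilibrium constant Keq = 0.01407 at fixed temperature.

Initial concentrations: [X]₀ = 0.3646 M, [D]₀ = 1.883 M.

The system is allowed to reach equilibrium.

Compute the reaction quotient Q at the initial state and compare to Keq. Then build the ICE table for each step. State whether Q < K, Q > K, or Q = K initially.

Q₀ = 50.22 vs Keq = 0.01407 ⇒ Q>K, reverse
Step 1:
                    X           D
  init         0.3646       1.883
  Δ             1.052      -1.578
  eq            1.417      0.3045
  solve Keq expr → x = -0.5262; check Q = 0.01407

Q₀ = 50.22; Q > K (proceeds reverse)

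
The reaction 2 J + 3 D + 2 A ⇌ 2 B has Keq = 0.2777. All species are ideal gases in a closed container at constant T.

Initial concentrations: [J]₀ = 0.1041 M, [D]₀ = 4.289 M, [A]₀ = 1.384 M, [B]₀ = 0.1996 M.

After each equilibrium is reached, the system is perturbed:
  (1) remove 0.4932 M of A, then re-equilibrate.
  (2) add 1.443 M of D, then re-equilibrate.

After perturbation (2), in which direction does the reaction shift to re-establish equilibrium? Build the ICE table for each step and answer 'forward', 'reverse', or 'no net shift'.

Q₀ = 0.02433 vs Keq = 0.2777 ⇒ Q<K, forward
Step 1:
                  J         D         A         B
  init       0.1041     4.289     1.384    0.1996
  Δ         -0.0607  -0.09105   -0.0607    0.0607
  eq         0.0434     4.198     1.323    0.2603
  solve Keq expr → x = 0.03035; check Q = 0.2777
Then remove 0.4932 M of A.
Step 2:
                  J         D         A         B
  init       0.0434     4.198    0.8301    0.2603
  Δ         0.01876   0.02813   0.01876  -0.01876
  eq        0.06215     4.226    0.8489    0.2415
  solve Keq expr → x = -0.009378; check Q = 0.2777
Then add 1.443 M of D.
Step 3:
                  J         D         A         B
  init      0.06215     5.669    0.8489    0.2415
  Δ        -0.01794  -0.02691  -0.01794   0.01794
  eq        0.04422     5.642    0.8309    0.2595
  solve Keq expr → x = 0.008968; check Q = 0.2777

Direction: forward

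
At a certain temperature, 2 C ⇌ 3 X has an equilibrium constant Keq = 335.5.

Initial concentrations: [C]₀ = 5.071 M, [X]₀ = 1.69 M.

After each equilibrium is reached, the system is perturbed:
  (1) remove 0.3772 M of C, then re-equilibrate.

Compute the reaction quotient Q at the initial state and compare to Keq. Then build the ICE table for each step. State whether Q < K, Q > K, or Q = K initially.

Q₀ = 0.1877; Q < K (proceeds forward)

Q₀ = 0.1877 vs Keq = 335.5 ⇒ Q<K, forward
Step 1:
                   C          X
  I            5.071       1.69
  C            -3.93      5.896
  E            1.141      7.586
  solve Keq expr → x = 1.965; check Q = 335.5
Then remove 0.3772 M of C.
Step 2:
                   C          X
  I           0.7634      7.586
  C           0.2829    -0.4243
  E            1.046      7.161
  solve Keq expr → x = -0.1414; check Q = 335.5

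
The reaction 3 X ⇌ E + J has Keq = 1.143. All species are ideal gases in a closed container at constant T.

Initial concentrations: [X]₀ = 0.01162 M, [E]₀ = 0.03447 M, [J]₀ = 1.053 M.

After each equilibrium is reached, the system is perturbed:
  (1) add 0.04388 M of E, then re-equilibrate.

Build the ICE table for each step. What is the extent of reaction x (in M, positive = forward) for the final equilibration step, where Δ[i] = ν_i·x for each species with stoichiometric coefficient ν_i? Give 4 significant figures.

Q₀ = 2.3134e+04 vs Keq = 1.143 ⇒ Q>K, reverse
Step 1:
                  X         E         J
  I         0.01162   0.03447     1.053
  C         0.09887  -0.03296  -0.03296
  E          0.1105  0.001512      1.02
  solve Keq expr → x = -0.03296; check Q = 1.143
Then add 0.04388 M of E.
Step 2:
                  X         E         J
  I          0.1105   0.04539      1.02
  C          0.1025  -0.03418  -0.03418
  E           0.213   0.01121    0.9859
  solve Keq expr → x = -0.03418; check Q = 1.143

x = -0.03418 M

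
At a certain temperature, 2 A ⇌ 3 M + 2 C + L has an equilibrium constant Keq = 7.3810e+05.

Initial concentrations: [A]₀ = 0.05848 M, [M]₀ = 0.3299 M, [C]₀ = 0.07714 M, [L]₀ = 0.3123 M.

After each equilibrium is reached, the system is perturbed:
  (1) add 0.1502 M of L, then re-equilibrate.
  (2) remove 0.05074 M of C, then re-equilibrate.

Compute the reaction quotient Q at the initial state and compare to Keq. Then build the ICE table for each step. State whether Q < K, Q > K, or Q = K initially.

Q₀ = 0.01951 vs Keq = 7.3810e+05 ⇒ Q<K, forward
Step 1:
                  A         M         C         L
  I         0.05848    0.3299   0.07714    0.3123
  C        -0.05846   0.08768   0.05846   0.02923
  E       2.4889e-05    0.4176    0.1356    0.3415
  solve Keq expr → x = 0.02923; check Q = 7.3810e+05
Then add 0.1502 M of L.
Step 2:
                  A         M         C         L
  I       2.4889e-05    0.4176    0.1356    0.4917
  C       4.9737e-06 -7.4606e-06 -4.9737e-06 -2.4869e-06
  E       2.9863e-05    0.4176    0.1356    0.4917
  solve Keq expr → x = -2.4869e-06; check Q = 7.3810e+05
Then remove 0.05074 M of C.
Step 3:
                  A         M         C         L
  I       2.9863e-05    0.4176   0.08485    0.4917
  C       -1.1172e-05 1.6757e-05 1.1172e-05 5.5858e-06
  E       1.8691e-05    0.4176   0.08486    0.4917
  solve Keq expr → x = 5.5858e-06; check Q = 7.3810e+05

Q₀ = 0.01951; Q < K (proceeds forward)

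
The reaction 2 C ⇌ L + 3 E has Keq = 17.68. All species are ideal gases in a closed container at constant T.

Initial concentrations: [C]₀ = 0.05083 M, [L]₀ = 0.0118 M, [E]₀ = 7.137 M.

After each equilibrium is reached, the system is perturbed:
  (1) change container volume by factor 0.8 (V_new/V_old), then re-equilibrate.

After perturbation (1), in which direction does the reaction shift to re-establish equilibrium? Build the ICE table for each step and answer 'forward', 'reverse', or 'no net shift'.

Direction: reverse

Q₀ = 1660 vs Keq = 17.68 ⇒ Q>K, reverse
Step 1:
                   C          L          E
  I          0.05083     0.0118      7.137
  C          0.02306   -0.01153   -0.03459
  E          0.07389 2.6943e-04      7.102
  solve Keq expr → x = -0.01153; check Q = 17.68
Then change container volume by factor 0.8 (V_new/V_old).
Step 2:
                   C          L          E
  I          0.09236 3.3679e-04      8.878
  C       2.4019e-04 -1.2010e-04 -3.6029e-04
  E           0.0926 2.1669e-04      8.878
  solve Keq expr → x = -1.2010e-04; check Q = 17.68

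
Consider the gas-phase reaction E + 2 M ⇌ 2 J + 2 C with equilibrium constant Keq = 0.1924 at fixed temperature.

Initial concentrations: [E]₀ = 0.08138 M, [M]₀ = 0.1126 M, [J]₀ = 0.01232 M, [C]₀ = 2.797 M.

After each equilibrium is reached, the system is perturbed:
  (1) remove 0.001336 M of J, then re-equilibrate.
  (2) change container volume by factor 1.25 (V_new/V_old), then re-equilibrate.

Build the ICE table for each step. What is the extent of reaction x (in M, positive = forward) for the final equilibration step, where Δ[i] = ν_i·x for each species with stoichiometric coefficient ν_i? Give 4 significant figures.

Q₀ = 1.151 vs Keq = 0.1924 ⇒ Q>K, reverse
Step 1:
                  E         M         J         C
  init      0.08138    0.1126   0.01232     2.797
  Δ        0.003426  0.006851 -0.006851 -0.006851
  eq        0.08481    0.1195  0.005469      2.79
  solve Keq expr → x = -0.003426; check Q = 0.1924
Then remove 0.001336 M of J.
Step 2:
                  E         M         J         C
  init      0.08481    0.1195  0.004133      2.79
  Δ       -6.2800e-04 -0.001256  0.001256  0.001256
  eq        0.08418    0.1182  0.005389     2.791
  solve Keq expr → x = 6.2800e-04; check Q = 0.1924
Then change container volume by factor 1.25 (V_new/V_old).
Step 3:
                  E         M         J         C
  init      0.06734   0.09456  0.004311     2.233
  Δ       -2.3757e-04 -4.7513e-04 4.7513e-04 4.7513e-04
  eq         0.0671   0.09408  0.004786     2.234
  solve Keq expr → x = 2.3757e-04; check Q = 0.1924

x = 2.3757e-04 M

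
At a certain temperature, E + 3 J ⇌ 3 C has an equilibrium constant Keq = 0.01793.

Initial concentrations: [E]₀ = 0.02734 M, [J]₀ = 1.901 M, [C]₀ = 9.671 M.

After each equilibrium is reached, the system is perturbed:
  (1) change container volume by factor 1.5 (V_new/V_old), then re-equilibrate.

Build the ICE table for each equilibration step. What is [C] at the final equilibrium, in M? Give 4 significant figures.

[C]_eq = 1.799 M

Q₀ = 4816 vs Keq = 0.01793 ⇒ Q>K, reverse
Step 1:
                  E         J         C
  init      0.02734     1.901     9.671
  Δ           2.237     6.711    -6.711
  eq          2.264     8.612      2.96
  solve Keq expr → x = -2.237; check Q = 0.01793
Then change container volume by factor 1.5 (V_new/V_old).
Step 2:
                  E         J         C
  init         1.51     5.741     1.973
  Δ         0.05818    0.1745   -0.1745
  eq          1.568     5.916     1.799
  solve Keq expr → x = -0.05818; check Q = 0.01793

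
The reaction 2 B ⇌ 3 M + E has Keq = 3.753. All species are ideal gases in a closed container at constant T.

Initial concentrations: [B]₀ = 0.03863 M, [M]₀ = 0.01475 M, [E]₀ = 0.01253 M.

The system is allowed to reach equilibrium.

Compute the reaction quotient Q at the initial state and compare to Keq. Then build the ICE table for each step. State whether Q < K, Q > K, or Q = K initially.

Q₀ = 2.6945e-05 vs Keq = 3.753 ⇒ Q<K, forward
Step 1:
                    B           M           E
  init        0.03863     0.01475     0.01253
  Δ          -0.03694     0.05541     0.01847
  eq         0.001689     0.07016       0.031
  solve Keq expr → x = 0.01847; check Q = 3.753

Q₀ = 2.6945e-05; Q < K (proceeds forward)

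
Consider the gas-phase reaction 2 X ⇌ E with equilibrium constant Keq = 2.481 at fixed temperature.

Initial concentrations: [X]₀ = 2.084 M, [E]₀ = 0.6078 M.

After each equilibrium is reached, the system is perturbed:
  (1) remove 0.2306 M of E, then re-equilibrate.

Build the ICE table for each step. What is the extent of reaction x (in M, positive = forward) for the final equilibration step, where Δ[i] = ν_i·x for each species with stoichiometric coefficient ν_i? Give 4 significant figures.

Q₀ = 0.1399 vs Keq = 2.481 ⇒ Q<K, forward
Step 1:
                   X          E
  I            2.084     0.6078
  C           -1.363     0.6816
  E           0.7209      1.289
  solve Keq expr → x = 0.6816; check Q = 2.481
Then remove 0.2306 M of E.
Step 2:
                   X          E
  I           0.7209      1.059
  C         -0.05865    0.02933
  E           0.6622      1.088
  solve Keq expr → x = 0.02933; check Q = 2.481

x = 0.02933 M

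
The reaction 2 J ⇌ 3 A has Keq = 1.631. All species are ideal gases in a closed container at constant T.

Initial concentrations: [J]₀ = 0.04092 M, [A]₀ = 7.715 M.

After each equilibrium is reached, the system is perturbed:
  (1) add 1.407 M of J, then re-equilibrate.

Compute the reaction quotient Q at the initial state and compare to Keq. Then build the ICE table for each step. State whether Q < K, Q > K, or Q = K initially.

Q₀ = 2.7424e+05 vs Keq = 1.631 ⇒ Q>K, reverse
Step 1:
                  J         A
  I         0.04092     7.715
  C           3.366     -5.05
  E           3.407     2.665
  solve Keq expr → x = -1.683; check Q = 1.631
Then add 1.407 M of J.
Step 2:
                  J         A
  I           4.814     2.665
  C         -0.3505    0.5258
  E           4.464     3.191
  solve Keq expr → x = 0.1753; check Q = 1.631

Q₀ = 2.7424e+05; Q > K (proceeds reverse)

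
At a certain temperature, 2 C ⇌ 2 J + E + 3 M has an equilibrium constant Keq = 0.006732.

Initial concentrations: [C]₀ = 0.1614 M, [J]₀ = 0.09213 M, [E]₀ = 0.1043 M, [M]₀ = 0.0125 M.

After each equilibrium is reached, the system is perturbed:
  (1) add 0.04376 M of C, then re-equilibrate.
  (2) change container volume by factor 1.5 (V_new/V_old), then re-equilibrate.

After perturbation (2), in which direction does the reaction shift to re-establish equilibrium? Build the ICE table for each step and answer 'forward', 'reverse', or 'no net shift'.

Direction: forward

Q₀ = 6.6376e-08 vs Keq = 0.006732 ⇒ Q<K, forward
Step 1:
                   C          J          E          M
  Initial     0.1614    0.09213     0.1043     0.0125
  Change     -0.1005     0.1005    0.05025     0.1508
  Equil      0.06089     0.1926     0.1546     0.1633
  solve Keq expr → x = 0.05025; check Q = 0.006732
Then add 0.04376 M of C.
Step 2:
                   C          J          E          M
  Initial     0.1047     0.1926     0.1546     0.1633
  Change    -0.01819    0.01819   0.009095    0.02728
  Equil      0.08646     0.2108     0.1636     0.1905
  solve Keq expr → x = 0.009095; check Q = 0.006732
Then change container volume by factor 1.5 (V_new/V_old).
Step 3:
                   C          J          E          M
  Initial    0.05764     0.1406     0.1091      0.127
  Change    -0.01774    0.01774   0.008869    0.02661
  Equil       0.0399     0.1583      0.118     0.1536
  solve Keq expr → x = 0.008869; check Q = 0.006732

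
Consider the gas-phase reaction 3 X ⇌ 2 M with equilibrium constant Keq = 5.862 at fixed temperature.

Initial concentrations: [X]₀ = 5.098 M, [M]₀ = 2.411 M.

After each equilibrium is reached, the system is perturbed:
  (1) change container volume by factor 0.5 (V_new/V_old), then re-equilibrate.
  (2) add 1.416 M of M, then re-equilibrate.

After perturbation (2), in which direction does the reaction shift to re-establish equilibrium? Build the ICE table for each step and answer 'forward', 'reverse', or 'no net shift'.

Direction: reverse

Q₀ = 0.04387 vs Keq = 5.862 ⇒ Q<K, forward
Step 1:
                    X           M
  I             5.098       2.411
  C            -3.528       2.352
  E              1.57       4.763
  solve Keq expr → x = 1.176; check Q = 5.862
Then change container volume by factor 0.5 (V_new/V_old).
Step 2:
                    X           M
  I              3.14       9.526
  C           -0.5807      0.3871
  E             2.559       9.913
  solve Keq expr → x = 0.1936; check Q = 5.862
Then add 1.416 M of M.
Step 3:
                    X           M
  I             2.559       11.33
  C            0.2146     -0.1431
  E             2.774       11.19
  solve Keq expr → x = -0.07155; check Q = 5.862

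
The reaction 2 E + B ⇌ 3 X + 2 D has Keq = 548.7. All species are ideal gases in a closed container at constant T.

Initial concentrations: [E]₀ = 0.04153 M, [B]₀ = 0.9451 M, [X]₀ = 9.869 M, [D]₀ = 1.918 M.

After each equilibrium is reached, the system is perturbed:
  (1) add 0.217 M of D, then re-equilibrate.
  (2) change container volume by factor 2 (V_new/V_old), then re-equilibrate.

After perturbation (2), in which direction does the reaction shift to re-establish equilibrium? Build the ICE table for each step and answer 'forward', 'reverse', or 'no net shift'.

Direction: forward

Q₀ = 2.1693e+06 vs Keq = 548.7 ⇒ Q>K, reverse
Step 1:
                   E          B          X          D
  init       0.04153     0.9451      9.869      1.918
  Δ           0.8885     0.4442     -1.333    -0.8885
  eq            0.93      1.389      8.536       1.03
  solve Keq expr → x = -0.4442; check Q = 548.7
Then add 0.217 M of D.
Step 2:
                   E          B          X          D
  init          0.93      1.389      8.536      1.247
  Δ          0.08305    0.04152    -0.1246   -0.08305
  eq           1.013      1.431      8.412      1.163
  solve Keq expr → x = -0.04152; check Q = 548.7
Then change container volume by factor 2 (V_new/V_old).
Step 3:
                   E          B          X          D
  init        0.5065     0.7154      4.206     0.5817
  Δ          -0.1459   -0.07293     0.2188     0.1459
  eq          0.3607     0.6425      4.425     0.7276
  solve Keq expr → x = 0.07293; check Q = 548.7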